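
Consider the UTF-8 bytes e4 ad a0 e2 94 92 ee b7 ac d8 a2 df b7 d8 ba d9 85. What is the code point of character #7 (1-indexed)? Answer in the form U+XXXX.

U+0645

Offset 0: leading byte 0xE4 = 11100100 → 3-byte char #1 = E4 AD A0.
Offset 3: leading byte 0xE2 = 11100010 → 3-byte char #2 = E2 94 92.
Offset 6: leading byte 0xEE = 11101110 → 3-byte char #3 = EE B7 AC.
Offset 9: leading byte 0xD8 = 11011000 → 2-byte char #4 = D8 A2.
Offset 11: leading byte 0xDF = 11011111 → 2-byte char #5 = DF B7.
Offset 13: leading byte 0xD8 = 11011000 → 2-byte char #6 = D8 BA.
Offset 15: leading byte 0xD9 = 11011001 → 2-byte char #7 = D9 85.
Leading byte 0xD9 = 11011001 matches 110xxxxx → 2-byte sequence.
Byte 1: 0xD9 = 11011001, payload 11001 (5 bits).
Byte 2: 0x85 = 10000101 (10xxxxxx ✓), payload 000101.
Concatenate: 11001000101 = 0x645 (11 bits → U+0645).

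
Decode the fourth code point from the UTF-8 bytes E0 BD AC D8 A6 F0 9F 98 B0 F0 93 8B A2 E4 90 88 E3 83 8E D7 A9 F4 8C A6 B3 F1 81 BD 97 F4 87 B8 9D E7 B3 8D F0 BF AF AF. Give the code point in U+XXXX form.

Offset 0: leading byte 0xE0 = 11100000 → 3-byte char #1 = E0 BD AC.
Offset 3: leading byte 0xD8 = 11011000 → 2-byte char #2 = D8 A6.
Offset 5: leading byte 0xF0 = 11110000 → 4-byte char #3 = F0 9F 98 B0.
Offset 9: leading byte 0xF0 = 11110000 → 4-byte char #4 = F0 93 8B A2.
Leading byte 0xF0 = 11110000 matches 11110xxx → 4-byte sequence.
Byte 1: 0xF0 = 11110000, payload 000 (3 bits).
Byte 2: 0x93 = 10010011 (10xxxxxx ✓), payload 010011.
Byte 3: 0x8B = 10001011 (10xxxxxx ✓), payload 001011.
Byte 4: 0xA2 = 10100010 (10xxxxxx ✓), payload 100010.
Concatenate: 000010011001011100010 = 0x132E2 (21 bits → U+132E2).

U+132E2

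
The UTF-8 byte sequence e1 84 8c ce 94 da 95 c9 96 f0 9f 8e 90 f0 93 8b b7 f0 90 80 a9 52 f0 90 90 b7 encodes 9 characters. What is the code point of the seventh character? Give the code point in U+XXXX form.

Offset 0: leading byte 0xE1 = 11100001 → 3-byte char #1 = E1 84 8C.
Offset 3: leading byte 0xCE = 11001110 → 2-byte char #2 = CE 94.
Offset 5: leading byte 0xDA = 11011010 → 2-byte char #3 = DA 95.
Offset 7: leading byte 0xC9 = 11001001 → 2-byte char #4 = C9 96.
Offset 9: leading byte 0xF0 = 11110000 → 4-byte char #5 = F0 9F 8E 90.
Offset 13: leading byte 0xF0 = 11110000 → 4-byte char #6 = F0 93 8B B7.
Offset 17: leading byte 0xF0 = 11110000 → 4-byte char #7 = F0 90 80 A9.
Leading byte 0xF0 = 11110000 matches 11110xxx → 4-byte sequence.
Byte 1: 0xF0 = 11110000, payload 000 (3 bits).
Byte 2: 0x90 = 10010000 (10xxxxxx ✓), payload 010000.
Byte 3: 0x80 = 10000000 (10xxxxxx ✓), payload 000000.
Byte 4: 0xA9 = 10101001 (10xxxxxx ✓), payload 101001.
Concatenate: 000010000000000101001 = 0x10029 (21 bits → U+10029).

U+10029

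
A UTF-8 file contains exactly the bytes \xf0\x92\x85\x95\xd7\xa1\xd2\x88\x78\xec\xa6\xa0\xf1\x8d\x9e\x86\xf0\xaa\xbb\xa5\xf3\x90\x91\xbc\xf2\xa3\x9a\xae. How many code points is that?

Byte at offset 0: 0xF0 = 11110000 → 4-byte char (#1). Advance 4.
Byte at offset 4: 0xD7 = 11010111 → 2-byte char (#2). Advance 2.
Byte at offset 6: 0xD2 = 11010010 → 2-byte char (#3). Advance 2.
Byte at offset 8: 0x78 = 01111000 → 1-byte char (#4). Advance 1.
Byte at offset 9: 0xEC = 11101100 → 3-byte char (#5). Advance 3.
Byte at offset 12: 0xF1 = 11110001 → 4-byte char (#6). Advance 4.
Byte at offset 16: 0xF0 = 11110000 → 4-byte char (#7). Advance 4.
Byte at offset 20: 0xF3 = 11110011 → 4-byte char (#8). Advance 4.
Byte at offset 24: 0xF2 = 11110010 → 4-byte char (#9). Advance 4.
Reached end at offset 28 after 9 code points.

9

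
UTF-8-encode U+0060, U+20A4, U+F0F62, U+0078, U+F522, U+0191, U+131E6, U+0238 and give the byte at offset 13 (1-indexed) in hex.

0xC6

1-indexed offset 13 is 0-indexed offset 12.
U+0060 → 1-byte form 60 at offsets 0–0.
U+20A4 → 3-byte form E2 82 A4 at offsets 1–3.
U+F0F62 → 4-byte form F3 B0 BD A2 at offsets 4–7.
U+0078 → 1-byte form 78 at offsets 8–8.
U+F522 → 3-byte form EF 94 A2 at offsets 9–11.
U+0191 → 2-byte form C6 91 at offsets 12–13.
Offset 12 falls in char 6's range; it's byte 1 of C6 91 = 0xC6.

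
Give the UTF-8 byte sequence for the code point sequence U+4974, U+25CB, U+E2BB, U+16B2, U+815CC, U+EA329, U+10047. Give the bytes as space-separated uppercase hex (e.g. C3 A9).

E4 A5 B4 E2 97 8B EE 8A BB E1 9A B2 F2 81 97 8C F3 AA 8C A9 F0 90 81 87

U+4974: 3-byte form → E4 A5 B4.
U+25CB: 3-byte form → E2 97 8B.
U+E2BB: 3-byte form → EE 8A BB.
U+16B2: 3-byte form → E1 9A B2.
U+815CC: 4-byte form → F2 81 97 8C.
U+EA329: 4-byte form → F3 AA 8C A9.
U+10047: 4-byte form → F0 90 81 87.
Concatenated (24 bytes): E4 A5 B4 E2 97 8B EE 8A BB E1 9A B2 F2 81 97 8C F3 AA 8C A9 F0 90 81 87.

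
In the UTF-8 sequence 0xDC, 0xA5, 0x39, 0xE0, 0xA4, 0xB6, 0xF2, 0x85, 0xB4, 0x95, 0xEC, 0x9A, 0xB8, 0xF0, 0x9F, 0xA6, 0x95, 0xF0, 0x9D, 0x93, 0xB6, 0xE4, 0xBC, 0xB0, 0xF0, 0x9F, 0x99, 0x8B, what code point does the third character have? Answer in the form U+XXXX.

Offset 0: leading byte 0xDC = 11011100 → 2-byte char #1 = DC A5.
Offset 2: leading byte 0x39 = 00111001 → 1-byte char #2 = 39.
Offset 3: leading byte 0xE0 = 11100000 → 3-byte char #3 = E0 A4 B6.
Leading byte 0xE0 = 11100000 matches 1110xxxx → 3-byte sequence.
Byte 1: 0xE0 = 11100000, payload 0000 (4 bits).
Byte 2: 0xA4 = 10100100 (10xxxxxx ✓), payload 100100.
Byte 3: 0xB6 = 10110110 (10xxxxxx ✓), payload 110110.
Concatenate: 0000100100110110 = 0x936 (16 bits → U+0936).

U+0936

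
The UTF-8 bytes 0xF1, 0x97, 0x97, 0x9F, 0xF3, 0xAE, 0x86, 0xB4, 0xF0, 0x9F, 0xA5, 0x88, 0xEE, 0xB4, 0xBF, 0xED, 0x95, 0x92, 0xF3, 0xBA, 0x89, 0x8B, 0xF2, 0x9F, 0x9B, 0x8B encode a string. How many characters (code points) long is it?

7

Byte at offset 0: 0xF1 = 11110001 → 4-byte char (#1). Advance 4.
Byte at offset 4: 0xF3 = 11110011 → 4-byte char (#2). Advance 4.
Byte at offset 8: 0xF0 = 11110000 → 4-byte char (#3). Advance 4.
Byte at offset 12: 0xEE = 11101110 → 3-byte char (#4). Advance 3.
Byte at offset 15: 0xED = 11101101 → 3-byte char (#5). Advance 3.
Byte at offset 18: 0xF3 = 11110011 → 4-byte char (#6). Advance 4.
Byte at offset 22: 0xF2 = 11110010 → 4-byte char (#7). Advance 4.
Reached end at offset 26 after 7 code points.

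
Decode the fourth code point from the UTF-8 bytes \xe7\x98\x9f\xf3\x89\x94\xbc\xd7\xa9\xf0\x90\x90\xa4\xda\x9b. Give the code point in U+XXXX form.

U+10424

Offset 0: leading byte 0xE7 = 11100111 → 3-byte char #1 = E7 98 9F.
Offset 3: leading byte 0xF3 = 11110011 → 4-byte char #2 = F3 89 94 BC.
Offset 7: leading byte 0xD7 = 11010111 → 2-byte char #3 = D7 A9.
Offset 9: leading byte 0xF0 = 11110000 → 4-byte char #4 = F0 90 90 A4.
Leading byte 0xF0 = 11110000 matches 11110xxx → 4-byte sequence.
Byte 1: 0xF0 = 11110000, payload 000 (3 bits).
Byte 2: 0x90 = 10010000 (10xxxxxx ✓), payload 010000.
Byte 3: 0x90 = 10010000 (10xxxxxx ✓), payload 010000.
Byte 4: 0xA4 = 10100100 (10xxxxxx ✓), payload 100100.
Concatenate: 000010000010000100100 = 0x10424 (21 bits → U+10424).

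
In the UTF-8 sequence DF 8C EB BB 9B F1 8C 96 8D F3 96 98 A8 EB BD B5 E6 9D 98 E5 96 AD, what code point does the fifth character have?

Offset 0: leading byte 0xDF = 11011111 → 2-byte char #1 = DF 8C.
Offset 2: leading byte 0xEB = 11101011 → 3-byte char #2 = EB BB 9B.
Offset 5: leading byte 0xF1 = 11110001 → 4-byte char #3 = F1 8C 96 8D.
Offset 9: leading byte 0xF3 = 11110011 → 4-byte char #4 = F3 96 98 A8.
Offset 13: leading byte 0xEB = 11101011 → 3-byte char #5 = EB BD B5.
Leading byte 0xEB = 11101011 matches 1110xxxx → 3-byte sequence.
Byte 1: 0xEB = 11101011, payload 1011 (4 bits).
Byte 2: 0xBD = 10111101 (10xxxxxx ✓), payload 111101.
Byte 3: 0xB5 = 10110101 (10xxxxxx ✓), payload 110101.
Concatenate: 1011111101110101 = 0xBF75 (16 bits → U+BF75).

U+BF75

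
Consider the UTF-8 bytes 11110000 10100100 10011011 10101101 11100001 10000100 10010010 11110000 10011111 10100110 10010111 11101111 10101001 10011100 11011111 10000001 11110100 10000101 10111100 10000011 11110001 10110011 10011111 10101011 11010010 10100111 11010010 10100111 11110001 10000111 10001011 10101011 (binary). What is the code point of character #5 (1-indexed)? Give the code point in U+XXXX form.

Offset 0: leading byte 0xF0 = 11110000 → 4-byte char #1 = F0 A4 9B AD.
Offset 4: leading byte 0xE1 = 11100001 → 3-byte char #2 = E1 84 92.
Offset 7: leading byte 0xF0 = 11110000 → 4-byte char #3 = F0 9F A6 97.
Offset 11: leading byte 0xEF = 11101111 → 3-byte char #4 = EF A9 9C.
Offset 14: leading byte 0xDF = 11011111 → 2-byte char #5 = DF 81.
Leading byte 0xDF = 11011111 matches 110xxxxx → 2-byte sequence.
Byte 1: 0xDF = 11011111, payload 11111 (5 bits).
Byte 2: 0x81 = 10000001 (10xxxxxx ✓), payload 000001.
Concatenate: 11111000001 = 0x7C1 (11 bits → U+07C1).

U+07C1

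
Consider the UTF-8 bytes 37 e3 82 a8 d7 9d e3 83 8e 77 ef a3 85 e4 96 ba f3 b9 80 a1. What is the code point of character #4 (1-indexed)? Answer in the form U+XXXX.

U+30CE

Offset 0: leading byte 0x37 = 00110111 → 1-byte char #1 = 37.
Offset 1: leading byte 0xE3 = 11100011 → 3-byte char #2 = E3 82 A8.
Offset 4: leading byte 0xD7 = 11010111 → 2-byte char #3 = D7 9D.
Offset 6: leading byte 0xE3 = 11100011 → 3-byte char #4 = E3 83 8E.
Leading byte 0xE3 = 11100011 matches 1110xxxx → 3-byte sequence.
Byte 1: 0xE3 = 11100011, payload 0011 (4 bits).
Byte 2: 0x83 = 10000011 (10xxxxxx ✓), payload 000011.
Byte 3: 0x8E = 10001110 (10xxxxxx ✓), payload 001110.
Concatenate: 0011000011001110 = 0x30CE (16 bits → U+30CE).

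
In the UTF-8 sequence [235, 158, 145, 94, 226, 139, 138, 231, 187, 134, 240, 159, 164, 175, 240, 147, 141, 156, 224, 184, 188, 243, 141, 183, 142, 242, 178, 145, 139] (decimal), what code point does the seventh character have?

Offset 0: leading byte 0xEB = 11101011 → 3-byte char #1 = EB 9E 91.
Offset 3: leading byte 0x5E = 01011110 → 1-byte char #2 = 5E.
Offset 4: leading byte 0xE2 = 11100010 → 3-byte char #3 = E2 8B 8A.
Offset 7: leading byte 0xE7 = 11100111 → 3-byte char #4 = E7 BB 86.
Offset 10: leading byte 0xF0 = 11110000 → 4-byte char #5 = F0 9F A4 AF.
Offset 14: leading byte 0xF0 = 11110000 → 4-byte char #6 = F0 93 8D 9C.
Offset 18: leading byte 0xE0 = 11100000 → 3-byte char #7 = E0 B8 BC.
Leading byte 0xE0 = 11100000 matches 1110xxxx → 3-byte sequence.
Byte 1: 0xE0 = 11100000, payload 0000 (4 bits).
Byte 2: 0xB8 = 10111000 (10xxxxxx ✓), payload 111000.
Byte 3: 0xBC = 10111100 (10xxxxxx ✓), payload 111100.
Concatenate: 0000111000111100 = 0xE3C (16 bits → U+0E3C).

U+0E3C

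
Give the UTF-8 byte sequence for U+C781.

U+C781 = 0xC781 = 51073 decimal. In range U+0800–U+FFFF → 3-byte form: 1110xxxx 10xxxxxx 10xxxxxx.
Binary (16 bits): 1100011110000001.
Split 4+6+6: 1100 | 011110 | 000001.
Byte 1: 11101100 = 0xEC.
Byte 2: 10011110 = 0x9E.
Byte 3: 10000001 = 0x81.

EC 9E 81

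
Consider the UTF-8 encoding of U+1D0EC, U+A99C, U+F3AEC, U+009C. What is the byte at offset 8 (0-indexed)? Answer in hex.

U+1D0EC → 4-byte form F0 9D 83 AC at offsets 0–3.
U+A99C → 3-byte form EA A6 9C at offsets 4–6.
U+F3AEC → 4-byte form F3 B3 AB AC at offsets 7–10.
Offset 8 falls in char 3's range; it's byte 2 of F3 B3 AB AC = 0xB3.

0xB3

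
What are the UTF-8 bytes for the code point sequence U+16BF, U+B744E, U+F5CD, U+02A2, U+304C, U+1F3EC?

E1 9A BF F2 B7 91 8E EF 97 8D CA A2 E3 81 8C F0 9F 8F AC

U+16BF: 3-byte form → E1 9A BF.
U+B744E: 4-byte form → F2 B7 91 8E.
U+F5CD: 3-byte form → EF 97 8D.
U+02A2: 2-byte form → CA A2.
U+304C: 3-byte form → E3 81 8C.
U+1F3EC: 4-byte form → F0 9F 8F AC.
Concatenated (19 bytes): E1 9A BF F2 B7 91 8E EF 97 8D CA A2 E3 81 8C F0 9F 8F AC.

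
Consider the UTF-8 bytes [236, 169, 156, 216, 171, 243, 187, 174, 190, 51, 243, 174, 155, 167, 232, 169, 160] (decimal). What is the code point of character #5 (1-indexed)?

Offset 0: leading byte 0xEC = 11101100 → 3-byte char #1 = EC A9 9C.
Offset 3: leading byte 0xD8 = 11011000 → 2-byte char #2 = D8 AB.
Offset 5: leading byte 0xF3 = 11110011 → 4-byte char #3 = F3 BB AE BE.
Offset 9: leading byte 0x33 = 00110011 → 1-byte char #4 = 33.
Offset 10: leading byte 0xF3 = 11110011 → 4-byte char #5 = F3 AE 9B A7.
Leading byte 0xF3 = 11110011 matches 11110xxx → 4-byte sequence.
Byte 1: 0xF3 = 11110011, payload 011 (3 bits).
Byte 2: 0xAE = 10101110 (10xxxxxx ✓), payload 101110.
Byte 3: 0x9B = 10011011 (10xxxxxx ✓), payload 011011.
Byte 4: 0xA7 = 10100111 (10xxxxxx ✓), payload 100111.
Concatenate: 011101110011011100111 = 0xEE6E7 (21 bits → U+EE6E7).

U+EE6E7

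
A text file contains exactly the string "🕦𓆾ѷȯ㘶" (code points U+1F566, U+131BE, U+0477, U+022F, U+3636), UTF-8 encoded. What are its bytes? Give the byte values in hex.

U+1F566: 4-byte form → F0 9F 95 A6.
U+131BE: 4-byte form → F0 93 86 BE.
U+0477: 2-byte form → D1 B7.
U+022F: 2-byte form → C8 AF.
U+3636: 3-byte form → E3 98 B6.
Concatenated (15 bytes): F0 9F 95 A6 F0 93 86 BE D1 B7 C8 AF E3 98 B6.

F0 9F 95 A6 F0 93 86 BE D1 B7 C8 AF E3 98 B6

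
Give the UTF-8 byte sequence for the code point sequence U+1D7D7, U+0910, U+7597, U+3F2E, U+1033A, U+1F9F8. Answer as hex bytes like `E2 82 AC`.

U+1D7D7: 4-byte form → F0 9D 9F 97.
U+0910: 3-byte form → E0 A4 90.
U+7597: 3-byte form → E7 96 97.
U+3F2E: 3-byte form → E3 BC AE.
U+1033A: 4-byte form → F0 90 8C BA.
U+1F9F8: 4-byte form → F0 9F A7 B8.
Concatenated (21 bytes): F0 9D 9F 97 E0 A4 90 E7 96 97 E3 BC AE F0 90 8C BA F0 9F A7 B8.

F0 9D 9F 97 E0 A4 90 E7 96 97 E3 BC AE F0 90 8C BA F0 9F A7 B8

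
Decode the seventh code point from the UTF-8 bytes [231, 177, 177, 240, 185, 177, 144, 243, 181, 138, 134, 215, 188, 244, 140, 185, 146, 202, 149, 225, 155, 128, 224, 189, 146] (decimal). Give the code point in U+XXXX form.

U+16C0

Offset 0: leading byte 0xE7 = 11100111 → 3-byte char #1 = E7 B1 B1.
Offset 3: leading byte 0xF0 = 11110000 → 4-byte char #2 = F0 B9 B1 90.
Offset 7: leading byte 0xF3 = 11110011 → 4-byte char #3 = F3 B5 8A 86.
Offset 11: leading byte 0xD7 = 11010111 → 2-byte char #4 = D7 BC.
Offset 13: leading byte 0xF4 = 11110100 → 4-byte char #5 = F4 8C B9 92.
Offset 17: leading byte 0xCA = 11001010 → 2-byte char #6 = CA 95.
Offset 19: leading byte 0xE1 = 11100001 → 3-byte char #7 = E1 9B 80.
Leading byte 0xE1 = 11100001 matches 1110xxxx → 3-byte sequence.
Byte 1: 0xE1 = 11100001, payload 0001 (4 bits).
Byte 2: 0x9B = 10011011 (10xxxxxx ✓), payload 011011.
Byte 3: 0x80 = 10000000 (10xxxxxx ✓), payload 000000.
Concatenate: 0001011011000000 = 0x16C0 (16 bits → U+16C0).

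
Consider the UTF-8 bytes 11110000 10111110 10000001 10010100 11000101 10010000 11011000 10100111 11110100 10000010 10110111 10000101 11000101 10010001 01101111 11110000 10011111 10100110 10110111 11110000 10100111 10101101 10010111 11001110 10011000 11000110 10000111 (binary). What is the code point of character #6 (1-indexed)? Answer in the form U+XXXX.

Offset 0: leading byte 0xF0 = 11110000 → 4-byte char #1 = F0 BE 81 94.
Offset 4: leading byte 0xC5 = 11000101 → 2-byte char #2 = C5 90.
Offset 6: leading byte 0xD8 = 11011000 → 2-byte char #3 = D8 A7.
Offset 8: leading byte 0xF4 = 11110100 → 4-byte char #4 = F4 82 B7 85.
Offset 12: leading byte 0xC5 = 11000101 → 2-byte char #5 = C5 91.
Offset 14: leading byte 0x6F = 01101111 → 1-byte char #6 = 6F.
Leading byte 0x6F = 01101111 matches 0xxxxxxx → 1-byte sequence.
Byte 1: 0x6F = 01101111, payload 1101111 (7 bits).
Concatenate: 1101111 = 0x6F (7 bits → U+006F).

U+006F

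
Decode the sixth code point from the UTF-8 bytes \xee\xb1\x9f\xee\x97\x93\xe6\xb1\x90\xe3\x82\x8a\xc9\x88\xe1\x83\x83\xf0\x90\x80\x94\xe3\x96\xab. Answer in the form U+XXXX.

Offset 0: leading byte 0xEE = 11101110 → 3-byte char #1 = EE B1 9F.
Offset 3: leading byte 0xEE = 11101110 → 3-byte char #2 = EE 97 93.
Offset 6: leading byte 0xE6 = 11100110 → 3-byte char #3 = E6 B1 90.
Offset 9: leading byte 0xE3 = 11100011 → 3-byte char #4 = E3 82 8A.
Offset 12: leading byte 0xC9 = 11001001 → 2-byte char #5 = C9 88.
Offset 14: leading byte 0xE1 = 11100001 → 3-byte char #6 = E1 83 83.
Leading byte 0xE1 = 11100001 matches 1110xxxx → 3-byte sequence.
Byte 1: 0xE1 = 11100001, payload 0001 (4 bits).
Byte 2: 0x83 = 10000011 (10xxxxxx ✓), payload 000011.
Byte 3: 0x83 = 10000011 (10xxxxxx ✓), payload 000011.
Concatenate: 0001000011000011 = 0x10C3 (16 bits → U+10C3).

U+10C3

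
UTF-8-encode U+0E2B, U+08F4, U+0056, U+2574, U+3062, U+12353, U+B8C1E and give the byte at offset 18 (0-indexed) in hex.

0xB8

U+0E2B → 3-byte form E0 B8 AB at offsets 0–2.
U+08F4 → 3-byte form E0 A3 B4 at offsets 3–5.
U+0056 → 1-byte form 56 at offsets 6–6.
U+2574 → 3-byte form E2 95 B4 at offsets 7–9.
U+3062 → 3-byte form E3 81 A2 at offsets 10–12.
U+12353 → 4-byte form F0 92 8D 93 at offsets 13–16.
U+B8C1E → 4-byte form F2 B8 B0 9E at offsets 17–20.
Offset 18 falls in char 7's range; it's byte 2 of F2 B8 B0 9E = 0xB8.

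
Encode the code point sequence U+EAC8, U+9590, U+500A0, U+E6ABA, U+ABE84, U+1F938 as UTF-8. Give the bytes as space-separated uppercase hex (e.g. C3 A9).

U+EAC8: 3-byte form → EE AB 88.
U+9590: 3-byte form → E9 96 90.
U+500A0: 4-byte form → F1 90 82 A0.
U+E6ABA: 4-byte form → F3 A6 AA BA.
U+ABE84: 4-byte form → F2 AB BA 84.
U+1F938: 4-byte form → F0 9F A4 B8.
Concatenated (22 bytes): EE AB 88 E9 96 90 F1 90 82 A0 F3 A6 AA BA F2 AB BA 84 F0 9F A4 B8.

EE AB 88 E9 96 90 F1 90 82 A0 F3 A6 AA BA F2 AB BA 84 F0 9F A4 B8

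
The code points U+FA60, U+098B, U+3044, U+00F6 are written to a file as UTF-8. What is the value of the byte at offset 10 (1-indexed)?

1-indexed offset 10 is 0-indexed offset 9.
U+FA60 → 3-byte form EF A9 A0 at offsets 0–2.
U+098B → 3-byte form E0 A6 8B at offsets 3–5.
U+3044 → 3-byte form E3 81 84 at offsets 6–8.
U+00F6 → 2-byte form C3 B6 at offsets 9–10.
Offset 9 falls in char 4's range; it's byte 1 of C3 B6 = 0xC3.

0xC3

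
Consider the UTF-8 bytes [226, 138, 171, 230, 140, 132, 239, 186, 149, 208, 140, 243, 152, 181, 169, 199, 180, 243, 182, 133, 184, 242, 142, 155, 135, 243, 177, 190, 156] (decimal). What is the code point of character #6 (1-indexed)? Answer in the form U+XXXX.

Offset 0: leading byte 0xE2 = 11100010 → 3-byte char #1 = E2 8A AB.
Offset 3: leading byte 0xE6 = 11100110 → 3-byte char #2 = E6 8C 84.
Offset 6: leading byte 0xEF = 11101111 → 3-byte char #3 = EF BA 95.
Offset 9: leading byte 0xD0 = 11010000 → 2-byte char #4 = D0 8C.
Offset 11: leading byte 0xF3 = 11110011 → 4-byte char #5 = F3 98 B5 A9.
Offset 15: leading byte 0xC7 = 11000111 → 2-byte char #6 = C7 B4.
Leading byte 0xC7 = 11000111 matches 110xxxxx → 2-byte sequence.
Byte 1: 0xC7 = 11000111, payload 00111 (5 bits).
Byte 2: 0xB4 = 10110100 (10xxxxxx ✓), payload 110100.
Concatenate: 00111110100 = 0x1F4 (11 bits → U+01F4).

U+01F4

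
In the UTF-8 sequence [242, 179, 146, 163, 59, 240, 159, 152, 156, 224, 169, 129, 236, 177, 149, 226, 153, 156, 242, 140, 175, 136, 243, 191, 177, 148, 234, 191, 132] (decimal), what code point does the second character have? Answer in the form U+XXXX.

U+003B

Offset 0: leading byte 0xF2 = 11110010 → 4-byte char #1 = F2 B3 92 A3.
Offset 4: leading byte 0x3B = 00111011 → 1-byte char #2 = 3B.
Leading byte 0x3B = 00111011 matches 0xxxxxxx → 1-byte sequence.
Byte 1: 0x3B = 00111011, payload 0111011 (7 bits).
Concatenate: 0111011 = 0x3B (7 bits → U+003B).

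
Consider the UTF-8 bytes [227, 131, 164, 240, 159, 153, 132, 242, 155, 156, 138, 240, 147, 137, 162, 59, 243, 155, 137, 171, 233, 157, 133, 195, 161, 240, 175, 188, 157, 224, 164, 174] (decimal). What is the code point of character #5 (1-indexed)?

Offset 0: leading byte 0xE3 = 11100011 → 3-byte char #1 = E3 83 A4.
Offset 3: leading byte 0xF0 = 11110000 → 4-byte char #2 = F0 9F 99 84.
Offset 7: leading byte 0xF2 = 11110010 → 4-byte char #3 = F2 9B 9C 8A.
Offset 11: leading byte 0xF0 = 11110000 → 4-byte char #4 = F0 93 89 A2.
Offset 15: leading byte 0x3B = 00111011 → 1-byte char #5 = 3B.
Leading byte 0x3B = 00111011 matches 0xxxxxxx → 1-byte sequence.
Byte 1: 0x3B = 00111011, payload 0111011 (7 bits).
Concatenate: 0111011 = 0x3B (7 bits → U+003B).

U+003B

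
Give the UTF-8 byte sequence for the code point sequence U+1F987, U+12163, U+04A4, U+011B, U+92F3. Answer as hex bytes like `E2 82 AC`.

U+1F987: 4-byte form → F0 9F A6 87.
U+12163: 4-byte form → F0 92 85 A3.
U+04A4: 2-byte form → D2 A4.
U+011B: 2-byte form → C4 9B.
U+92F3: 3-byte form → E9 8B B3.
Concatenated (15 bytes): F0 9F A6 87 F0 92 85 A3 D2 A4 C4 9B E9 8B B3.

F0 9F A6 87 F0 92 85 A3 D2 A4 C4 9B E9 8B B3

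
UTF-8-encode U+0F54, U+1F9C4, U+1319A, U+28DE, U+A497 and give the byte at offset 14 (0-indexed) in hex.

0xEA

U+0F54 → 3-byte form E0 BD 94 at offsets 0–2.
U+1F9C4 → 4-byte form F0 9F A7 84 at offsets 3–6.
U+1319A → 4-byte form F0 93 86 9A at offsets 7–10.
U+28DE → 3-byte form E2 A3 9E at offsets 11–13.
U+A497 → 3-byte form EA 92 97 at offsets 14–16.
Offset 14 falls in char 5's range; it's byte 1 of EA 92 97 = 0xEA.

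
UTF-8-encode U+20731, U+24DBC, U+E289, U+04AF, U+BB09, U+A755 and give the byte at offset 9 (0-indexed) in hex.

0x8A

U+20731 → 4-byte form F0 A0 9C B1 at offsets 0–3.
U+24DBC → 4-byte form F0 A4 B6 BC at offsets 4–7.
U+E289 → 3-byte form EE 8A 89 at offsets 8–10.
Offset 9 falls in char 3's range; it's byte 2 of EE 8A 89 = 0x8A.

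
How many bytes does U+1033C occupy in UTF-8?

4

U+1033C = 0x1033C. UTF-8 uses 1 byte below 0x80, 2 below 0x800, 3 below 0x10000, 4 up to 0x10FFFF. 0x1033C is in U+10000–U+10FFFF → 4 bytes.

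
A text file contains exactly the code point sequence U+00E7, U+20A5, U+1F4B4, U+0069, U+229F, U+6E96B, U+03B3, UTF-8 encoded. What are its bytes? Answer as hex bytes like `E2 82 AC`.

U+00E7: 2-byte form → C3 A7.
U+20A5: 3-byte form → E2 82 A5.
U+1F4B4: 4-byte form → F0 9F 92 B4.
U+0069: 1-byte form → 69.
U+229F: 3-byte form → E2 8A 9F.
U+6E96B: 4-byte form → F1 AE A5 AB.
U+03B3: 2-byte form → CE B3.
Concatenated (19 bytes): C3 A7 E2 82 A5 F0 9F 92 B4 69 E2 8A 9F F1 AE A5 AB CE B3.

C3 A7 E2 82 A5 F0 9F 92 B4 69 E2 8A 9F F1 AE A5 AB CE B3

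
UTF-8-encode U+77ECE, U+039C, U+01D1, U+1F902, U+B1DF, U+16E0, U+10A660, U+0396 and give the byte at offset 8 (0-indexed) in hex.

0xF0

U+77ECE → 4-byte form F1 B7 BB 8E at offsets 0–3.
U+039C → 2-byte form CE 9C at offsets 4–5.
U+01D1 → 2-byte form C7 91 at offsets 6–7.
U+1F902 → 4-byte form F0 9F A4 82 at offsets 8–11.
Offset 8 falls in char 4's range; it's byte 1 of F0 9F A4 82 = 0xF0.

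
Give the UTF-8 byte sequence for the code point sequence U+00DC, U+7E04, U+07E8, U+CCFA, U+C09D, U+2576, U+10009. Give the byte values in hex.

U+00DC: 2-byte form → C3 9C.
U+7E04: 3-byte form → E7 B8 84.
U+07E8: 2-byte form → DF A8.
U+CCFA: 3-byte form → EC B3 BA.
U+C09D: 3-byte form → EC 82 9D.
U+2576: 3-byte form → E2 95 B6.
U+10009: 4-byte form → F0 90 80 89.
Concatenated (20 bytes): C3 9C E7 B8 84 DF A8 EC B3 BA EC 82 9D E2 95 B6 F0 90 80 89.

C3 9C E7 B8 84 DF A8 EC B3 BA EC 82 9D E2 95 B6 F0 90 80 89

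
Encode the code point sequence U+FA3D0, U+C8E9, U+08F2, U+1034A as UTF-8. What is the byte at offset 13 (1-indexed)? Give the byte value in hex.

0x8D

1-indexed offset 13 is 0-indexed offset 12.
U+FA3D0 → 4-byte form F3 BA 8F 90 at offsets 0–3.
U+C8E9 → 3-byte form EC A3 A9 at offsets 4–6.
U+08F2 → 3-byte form E0 A3 B2 at offsets 7–9.
U+1034A → 4-byte form F0 90 8D 8A at offsets 10–13.
Offset 12 falls in char 4's range; it's byte 3 of F0 90 8D 8A = 0x8D.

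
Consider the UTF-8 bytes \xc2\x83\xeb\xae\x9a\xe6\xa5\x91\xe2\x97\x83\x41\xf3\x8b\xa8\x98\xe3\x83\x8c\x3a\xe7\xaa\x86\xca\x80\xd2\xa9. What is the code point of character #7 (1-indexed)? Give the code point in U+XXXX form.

U+30CC

Offset 0: leading byte 0xC2 = 11000010 → 2-byte char #1 = C2 83.
Offset 2: leading byte 0xEB = 11101011 → 3-byte char #2 = EB AE 9A.
Offset 5: leading byte 0xE6 = 11100110 → 3-byte char #3 = E6 A5 91.
Offset 8: leading byte 0xE2 = 11100010 → 3-byte char #4 = E2 97 83.
Offset 11: leading byte 0x41 = 01000001 → 1-byte char #5 = 41.
Offset 12: leading byte 0xF3 = 11110011 → 4-byte char #6 = F3 8B A8 98.
Offset 16: leading byte 0xE3 = 11100011 → 3-byte char #7 = E3 83 8C.
Leading byte 0xE3 = 11100011 matches 1110xxxx → 3-byte sequence.
Byte 1: 0xE3 = 11100011, payload 0011 (4 bits).
Byte 2: 0x83 = 10000011 (10xxxxxx ✓), payload 000011.
Byte 3: 0x8C = 10001100 (10xxxxxx ✓), payload 001100.
Concatenate: 0011000011001100 = 0x30CC (16 bits → U+30CC).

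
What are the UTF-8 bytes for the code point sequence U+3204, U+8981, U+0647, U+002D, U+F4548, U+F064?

U+3204: 3-byte form → E3 88 84.
U+8981: 3-byte form → E8 A6 81.
U+0647: 2-byte form → D9 87.
U+002D: 1-byte form → 2D.
U+F4548: 4-byte form → F3 B4 95 88.
U+F064: 3-byte form → EF 81 A4.
Concatenated (16 bytes): E3 88 84 E8 A6 81 D9 87 2D F3 B4 95 88 EF 81 A4.

E3 88 84 E8 A6 81 D9 87 2D F3 B4 95 88 EF 81 A4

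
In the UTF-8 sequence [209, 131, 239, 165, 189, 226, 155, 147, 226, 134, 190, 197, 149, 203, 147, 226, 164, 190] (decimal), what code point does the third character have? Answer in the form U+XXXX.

U+26D3

Offset 0: leading byte 0xD1 = 11010001 → 2-byte char #1 = D1 83.
Offset 2: leading byte 0xEF = 11101111 → 3-byte char #2 = EF A5 BD.
Offset 5: leading byte 0xE2 = 11100010 → 3-byte char #3 = E2 9B 93.
Leading byte 0xE2 = 11100010 matches 1110xxxx → 3-byte sequence.
Byte 1: 0xE2 = 11100010, payload 0010 (4 bits).
Byte 2: 0x9B = 10011011 (10xxxxxx ✓), payload 011011.
Byte 3: 0x93 = 10010011 (10xxxxxx ✓), payload 010011.
Concatenate: 0010011011010011 = 0x26D3 (16 bits → U+26D3).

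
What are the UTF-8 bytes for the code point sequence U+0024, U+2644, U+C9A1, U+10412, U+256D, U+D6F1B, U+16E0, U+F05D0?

U+0024: 1-byte form → 24.
U+2644: 3-byte form → E2 99 84.
U+C9A1: 3-byte form → EC A6 A1.
U+10412: 4-byte form → F0 90 90 92.
U+256D: 3-byte form → E2 95 AD.
U+D6F1B: 4-byte form → F3 96 BC 9B.
U+16E0: 3-byte form → E1 9B A0.
U+F05D0: 4-byte form → F3 B0 97 90.
Concatenated (25 bytes): 24 E2 99 84 EC A6 A1 F0 90 90 92 E2 95 AD F3 96 BC 9B E1 9B A0 F3 B0 97 90.

24 E2 99 84 EC A6 A1 F0 90 90 92 E2 95 AD F3 96 BC 9B E1 9B A0 F3 B0 97 90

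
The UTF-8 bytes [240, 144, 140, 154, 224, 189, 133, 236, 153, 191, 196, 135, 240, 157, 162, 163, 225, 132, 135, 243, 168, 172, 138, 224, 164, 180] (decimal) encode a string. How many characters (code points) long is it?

8

Byte at offset 0: 0xF0 = 11110000 → 4-byte char (#1). Advance 4.
Byte at offset 4: 0xE0 = 11100000 → 3-byte char (#2). Advance 3.
Byte at offset 7: 0xEC = 11101100 → 3-byte char (#3). Advance 3.
Byte at offset 10: 0xC4 = 11000100 → 2-byte char (#4). Advance 2.
Byte at offset 12: 0xF0 = 11110000 → 4-byte char (#5). Advance 4.
Byte at offset 16: 0xE1 = 11100001 → 3-byte char (#6). Advance 3.
Byte at offset 19: 0xF3 = 11110011 → 4-byte char (#7). Advance 4.
Byte at offset 23: 0xE0 = 11100000 → 3-byte char (#8). Advance 3.
Reached end at offset 26 after 8 code points.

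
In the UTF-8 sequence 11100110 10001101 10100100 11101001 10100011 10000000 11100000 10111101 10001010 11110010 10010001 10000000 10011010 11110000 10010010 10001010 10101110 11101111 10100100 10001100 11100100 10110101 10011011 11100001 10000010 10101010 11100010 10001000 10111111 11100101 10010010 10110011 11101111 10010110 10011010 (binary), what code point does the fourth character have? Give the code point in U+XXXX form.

Offset 0: leading byte 0xE6 = 11100110 → 3-byte char #1 = E6 8D A4.
Offset 3: leading byte 0xE9 = 11101001 → 3-byte char #2 = E9 A3 80.
Offset 6: leading byte 0xE0 = 11100000 → 3-byte char #3 = E0 BD 8A.
Offset 9: leading byte 0xF2 = 11110010 → 4-byte char #4 = F2 91 80 9A.
Leading byte 0xF2 = 11110010 matches 11110xxx → 4-byte sequence.
Byte 1: 0xF2 = 11110010, payload 010 (3 bits).
Byte 2: 0x91 = 10010001 (10xxxxxx ✓), payload 010001.
Byte 3: 0x80 = 10000000 (10xxxxxx ✓), payload 000000.
Byte 4: 0x9A = 10011010 (10xxxxxx ✓), payload 011010.
Concatenate: 010010001000000011010 = 0x9101A (21 bits → U+9101A).

U+9101A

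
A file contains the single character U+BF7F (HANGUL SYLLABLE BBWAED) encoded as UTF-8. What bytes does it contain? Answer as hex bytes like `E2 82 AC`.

EB BD BF

U+BF7F = 0xBF7F = 49023 decimal. In range U+0800–U+FFFF → 3-byte form: 1110xxxx 10xxxxxx 10xxxxxx.
Binary (16 bits): 1011111101111111.
Split 4+6+6: 1011 | 111101 | 111111.
Byte 1: 11101011 = 0xEB.
Byte 2: 10111101 = 0xBD.
Byte 3: 10111111 = 0xBF.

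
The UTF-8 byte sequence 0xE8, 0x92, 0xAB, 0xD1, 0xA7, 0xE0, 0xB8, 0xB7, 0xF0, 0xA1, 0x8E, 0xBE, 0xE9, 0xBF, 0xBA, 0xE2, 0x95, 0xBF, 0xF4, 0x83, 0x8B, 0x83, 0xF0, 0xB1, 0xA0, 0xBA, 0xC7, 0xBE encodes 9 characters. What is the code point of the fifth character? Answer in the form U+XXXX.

Offset 0: leading byte 0xE8 = 11101000 → 3-byte char #1 = E8 92 AB.
Offset 3: leading byte 0xD1 = 11010001 → 2-byte char #2 = D1 A7.
Offset 5: leading byte 0xE0 = 11100000 → 3-byte char #3 = E0 B8 B7.
Offset 8: leading byte 0xF0 = 11110000 → 4-byte char #4 = F0 A1 8E BE.
Offset 12: leading byte 0xE9 = 11101001 → 3-byte char #5 = E9 BF BA.
Leading byte 0xE9 = 11101001 matches 1110xxxx → 3-byte sequence.
Byte 1: 0xE9 = 11101001, payload 1001 (4 bits).
Byte 2: 0xBF = 10111111 (10xxxxxx ✓), payload 111111.
Byte 3: 0xBA = 10111010 (10xxxxxx ✓), payload 111010.
Concatenate: 1001111111111010 = 0x9FFA (16 bits → U+9FFA).

U+9FFA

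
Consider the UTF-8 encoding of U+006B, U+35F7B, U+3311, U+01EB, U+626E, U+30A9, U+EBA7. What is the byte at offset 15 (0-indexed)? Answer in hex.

U+006B → 1-byte form 6B at offsets 0–0.
U+35F7B → 4-byte form F0 B5 BD BB at offsets 1–4.
U+3311 → 3-byte form E3 8C 91 at offsets 5–7.
U+01EB → 2-byte form C7 AB at offsets 8–9.
U+626E → 3-byte form E6 89 AE at offsets 10–12.
U+30A9 → 3-byte form E3 82 A9 at offsets 13–15.
Offset 15 falls in char 6's range; it's byte 3 of E3 82 A9 = 0xA9.

0xA9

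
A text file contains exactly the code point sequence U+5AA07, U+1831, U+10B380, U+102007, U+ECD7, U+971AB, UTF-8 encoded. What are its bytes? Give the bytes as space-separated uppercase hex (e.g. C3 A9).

F1 9A A8 87 E1 A0 B1 F4 8B 8E 80 F4 82 80 87 EE B3 97 F2 97 86 AB

U+5AA07: 4-byte form → F1 9A A8 87.
U+1831: 3-byte form → E1 A0 B1.
U+10B380: 4-byte form → F4 8B 8E 80.
U+102007: 4-byte form → F4 82 80 87.
U+ECD7: 3-byte form → EE B3 97.
U+971AB: 4-byte form → F2 97 86 AB.
Concatenated (22 bytes): F1 9A A8 87 E1 A0 B1 F4 8B 8E 80 F4 82 80 87 EE B3 97 F2 97 86 AB.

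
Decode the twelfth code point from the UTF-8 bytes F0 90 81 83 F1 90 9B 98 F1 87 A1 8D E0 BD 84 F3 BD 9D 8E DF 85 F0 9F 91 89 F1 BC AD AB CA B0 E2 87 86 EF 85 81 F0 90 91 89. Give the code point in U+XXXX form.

Offset 0: leading byte 0xF0 = 11110000 → 4-byte char #1 = F0 90 81 83.
Offset 4: leading byte 0xF1 = 11110001 → 4-byte char #2 = F1 90 9B 98.
Offset 8: leading byte 0xF1 = 11110001 → 4-byte char #3 = F1 87 A1 8D.
Offset 12: leading byte 0xE0 = 11100000 → 3-byte char #4 = E0 BD 84.
Offset 15: leading byte 0xF3 = 11110011 → 4-byte char #5 = F3 BD 9D 8E.
Offset 19: leading byte 0xDF = 11011111 → 2-byte char #6 = DF 85.
Offset 21: leading byte 0xF0 = 11110000 → 4-byte char #7 = F0 9F 91 89.
Offset 25: leading byte 0xF1 = 11110001 → 4-byte char #8 = F1 BC AD AB.
Offset 29: leading byte 0xCA = 11001010 → 2-byte char #9 = CA B0.
Offset 31: leading byte 0xE2 = 11100010 → 3-byte char #10 = E2 87 86.
Offset 34: leading byte 0xEF = 11101111 → 3-byte char #11 = EF 85 81.
Offset 37: leading byte 0xF0 = 11110000 → 4-byte char #12 = F0 90 91 89.
Leading byte 0xF0 = 11110000 matches 11110xxx → 4-byte sequence.
Byte 1: 0xF0 = 11110000, payload 000 (3 bits).
Byte 2: 0x90 = 10010000 (10xxxxxx ✓), payload 010000.
Byte 3: 0x91 = 10010001 (10xxxxxx ✓), payload 010001.
Byte 4: 0x89 = 10001001 (10xxxxxx ✓), payload 001001.
Concatenate: 000010000010001001001 = 0x10449 (21 bits → U+10449).

U+10449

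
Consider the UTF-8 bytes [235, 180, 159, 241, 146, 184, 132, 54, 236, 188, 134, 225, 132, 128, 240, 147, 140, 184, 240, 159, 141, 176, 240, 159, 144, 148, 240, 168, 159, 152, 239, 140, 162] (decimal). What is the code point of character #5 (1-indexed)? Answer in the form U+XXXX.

Offset 0: leading byte 0xEB = 11101011 → 3-byte char #1 = EB B4 9F.
Offset 3: leading byte 0xF1 = 11110001 → 4-byte char #2 = F1 92 B8 84.
Offset 7: leading byte 0x36 = 00110110 → 1-byte char #3 = 36.
Offset 8: leading byte 0xEC = 11101100 → 3-byte char #4 = EC BC 86.
Offset 11: leading byte 0xE1 = 11100001 → 3-byte char #5 = E1 84 80.
Leading byte 0xE1 = 11100001 matches 1110xxxx → 3-byte sequence.
Byte 1: 0xE1 = 11100001, payload 0001 (4 bits).
Byte 2: 0x84 = 10000100 (10xxxxxx ✓), payload 000100.
Byte 3: 0x80 = 10000000 (10xxxxxx ✓), payload 000000.
Concatenate: 0001000100000000 = 0x1100 (16 bits → U+1100).

U+1100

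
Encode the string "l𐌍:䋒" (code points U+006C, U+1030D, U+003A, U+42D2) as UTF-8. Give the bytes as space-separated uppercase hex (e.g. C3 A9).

U+006C: 1-byte form → 6C.
U+1030D: 4-byte form → F0 90 8C 8D.
U+003A: 1-byte form → 3A.
U+42D2: 3-byte form → E4 8B 92.
Concatenated (9 bytes): 6C F0 90 8C 8D 3A E4 8B 92.

6C F0 90 8C 8D 3A E4 8B 92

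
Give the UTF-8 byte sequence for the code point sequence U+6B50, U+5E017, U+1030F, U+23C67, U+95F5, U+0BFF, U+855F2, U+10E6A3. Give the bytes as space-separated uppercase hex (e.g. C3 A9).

U+6B50: 3-byte form → E6 AD 90.
U+5E017: 4-byte form → F1 9E 80 97.
U+1030F: 4-byte form → F0 90 8C 8F.
U+23C67: 4-byte form → F0 A3 B1 A7.
U+95F5: 3-byte form → E9 97 B5.
U+0BFF: 3-byte form → E0 AF BF.
U+855F2: 4-byte form → F2 85 97 B2.
U+10E6A3: 4-byte form → F4 8E 9A A3.
Concatenated (29 bytes): E6 AD 90 F1 9E 80 97 F0 90 8C 8F F0 A3 B1 A7 E9 97 B5 E0 AF BF F2 85 97 B2 F4 8E 9A A3.

E6 AD 90 F1 9E 80 97 F0 90 8C 8F F0 A3 B1 A7 E9 97 B5 E0 AF BF F2 85 97 B2 F4 8E 9A A3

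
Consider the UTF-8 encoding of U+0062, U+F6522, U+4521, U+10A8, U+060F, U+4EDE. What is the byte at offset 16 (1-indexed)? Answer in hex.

1-indexed offset 16 is 0-indexed offset 15.
U+0062 → 1-byte form 62 at offsets 0–0.
U+F6522 → 4-byte form F3 B6 94 A2 at offsets 1–4.
U+4521 → 3-byte form E4 94 A1 at offsets 5–7.
U+10A8 → 3-byte form E1 82 A8 at offsets 8–10.
U+060F → 2-byte form D8 8F at offsets 11–12.
U+4EDE → 3-byte form E4 BB 9E at offsets 13–15.
Offset 15 falls in char 6's range; it's byte 3 of E4 BB 9E = 0x9E.

0x9E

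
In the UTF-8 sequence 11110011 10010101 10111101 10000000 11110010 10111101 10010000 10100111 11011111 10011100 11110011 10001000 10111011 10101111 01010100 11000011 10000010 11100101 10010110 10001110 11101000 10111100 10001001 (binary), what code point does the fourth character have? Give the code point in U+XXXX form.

U+C8EEF

Offset 0: leading byte 0xF3 = 11110011 → 4-byte char #1 = F3 95 BD 80.
Offset 4: leading byte 0xF2 = 11110010 → 4-byte char #2 = F2 BD 90 A7.
Offset 8: leading byte 0xDF = 11011111 → 2-byte char #3 = DF 9C.
Offset 10: leading byte 0xF3 = 11110011 → 4-byte char #4 = F3 88 BB AF.
Leading byte 0xF3 = 11110011 matches 11110xxx → 4-byte sequence.
Byte 1: 0xF3 = 11110011, payload 011 (3 bits).
Byte 2: 0x88 = 10001000 (10xxxxxx ✓), payload 001000.
Byte 3: 0xBB = 10111011 (10xxxxxx ✓), payload 111011.
Byte 4: 0xAF = 10101111 (10xxxxxx ✓), payload 101111.
Concatenate: 011001000111011101111 = 0xC8EEF (21 bits → U+C8EEF).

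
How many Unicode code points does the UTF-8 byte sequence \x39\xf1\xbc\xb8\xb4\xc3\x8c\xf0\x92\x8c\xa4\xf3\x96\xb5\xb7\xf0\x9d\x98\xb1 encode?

Byte at offset 0: 0x39 = 00111001 → 1-byte char (#1). Advance 1.
Byte at offset 1: 0xF1 = 11110001 → 4-byte char (#2). Advance 4.
Byte at offset 5: 0xC3 = 11000011 → 2-byte char (#3). Advance 2.
Byte at offset 7: 0xF0 = 11110000 → 4-byte char (#4). Advance 4.
Byte at offset 11: 0xF3 = 11110011 → 4-byte char (#5). Advance 4.
Byte at offset 15: 0xF0 = 11110000 → 4-byte char (#6). Advance 4.
Reached end at offset 19 after 6 code points.

6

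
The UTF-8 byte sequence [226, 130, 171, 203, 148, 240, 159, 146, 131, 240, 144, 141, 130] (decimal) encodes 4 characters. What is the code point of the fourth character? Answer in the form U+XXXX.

Offset 0: leading byte 0xE2 = 11100010 → 3-byte char #1 = E2 82 AB.
Offset 3: leading byte 0xCB = 11001011 → 2-byte char #2 = CB 94.
Offset 5: leading byte 0xF0 = 11110000 → 4-byte char #3 = F0 9F 92 83.
Offset 9: leading byte 0xF0 = 11110000 → 4-byte char #4 = F0 90 8D 82.
Leading byte 0xF0 = 11110000 matches 11110xxx → 4-byte sequence.
Byte 1: 0xF0 = 11110000, payload 000 (3 bits).
Byte 2: 0x90 = 10010000 (10xxxxxx ✓), payload 010000.
Byte 3: 0x8D = 10001101 (10xxxxxx ✓), payload 001101.
Byte 4: 0x82 = 10000010 (10xxxxxx ✓), payload 000010.
Concatenate: 000010000001101000010 = 0x10342 (21 bits → U+10342).

U+10342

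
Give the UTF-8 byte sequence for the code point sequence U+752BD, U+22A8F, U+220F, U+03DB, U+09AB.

U+752BD: 4-byte form → F1 B5 8A BD.
U+22A8F: 4-byte form → F0 A2 AA 8F.
U+220F: 3-byte form → E2 88 8F.
U+03DB: 2-byte form → CF 9B.
U+09AB: 3-byte form → E0 A6 AB.
Concatenated (16 bytes): F1 B5 8A BD F0 A2 AA 8F E2 88 8F CF 9B E0 A6 AB.

F1 B5 8A BD F0 A2 AA 8F E2 88 8F CF 9B E0 A6 AB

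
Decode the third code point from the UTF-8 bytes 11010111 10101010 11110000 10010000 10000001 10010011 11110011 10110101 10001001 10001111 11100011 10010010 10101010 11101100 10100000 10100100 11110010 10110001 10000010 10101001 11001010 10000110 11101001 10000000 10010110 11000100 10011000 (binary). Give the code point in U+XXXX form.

U+F524F

Offset 0: leading byte 0xD7 = 11010111 → 2-byte char #1 = D7 AA.
Offset 2: leading byte 0xF0 = 11110000 → 4-byte char #2 = F0 90 81 93.
Offset 6: leading byte 0xF3 = 11110011 → 4-byte char #3 = F3 B5 89 8F.
Leading byte 0xF3 = 11110011 matches 11110xxx → 4-byte sequence.
Byte 1: 0xF3 = 11110011, payload 011 (3 bits).
Byte 2: 0xB5 = 10110101 (10xxxxxx ✓), payload 110101.
Byte 3: 0x89 = 10001001 (10xxxxxx ✓), payload 001001.
Byte 4: 0x8F = 10001111 (10xxxxxx ✓), payload 001111.
Concatenate: 011110101001001001111 = 0xF524F (21 bits → U+F524F).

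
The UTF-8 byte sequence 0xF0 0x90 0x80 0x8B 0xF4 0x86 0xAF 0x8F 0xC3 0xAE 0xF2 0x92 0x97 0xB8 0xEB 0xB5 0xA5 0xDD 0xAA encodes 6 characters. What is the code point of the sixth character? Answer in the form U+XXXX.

Offset 0: leading byte 0xF0 = 11110000 → 4-byte char #1 = F0 90 80 8B.
Offset 4: leading byte 0xF4 = 11110100 → 4-byte char #2 = F4 86 AF 8F.
Offset 8: leading byte 0xC3 = 11000011 → 2-byte char #3 = C3 AE.
Offset 10: leading byte 0xF2 = 11110010 → 4-byte char #4 = F2 92 97 B8.
Offset 14: leading byte 0xEB = 11101011 → 3-byte char #5 = EB B5 A5.
Offset 17: leading byte 0xDD = 11011101 → 2-byte char #6 = DD AA.
Leading byte 0xDD = 11011101 matches 110xxxxx → 2-byte sequence.
Byte 1: 0xDD = 11011101, payload 11101 (5 bits).
Byte 2: 0xAA = 10101010 (10xxxxxx ✓), payload 101010.
Concatenate: 11101101010 = 0x76A (11 bits → U+076A).

U+076A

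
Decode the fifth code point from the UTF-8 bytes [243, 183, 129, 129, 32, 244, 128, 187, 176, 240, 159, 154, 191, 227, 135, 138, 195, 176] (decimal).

Offset 0: leading byte 0xF3 = 11110011 → 4-byte char #1 = F3 B7 81 81.
Offset 4: leading byte 0x20 = 00100000 → 1-byte char #2 = 20.
Offset 5: leading byte 0xF4 = 11110100 → 4-byte char #3 = F4 80 BB B0.
Offset 9: leading byte 0xF0 = 11110000 → 4-byte char #4 = F0 9F 9A BF.
Offset 13: leading byte 0xE3 = 11100011 → 3-byte char #5 = E3 87 8A.
Leading byte 0xE3 = 11100011 matches 1110xxxx → 3-byte sequence.
Byte 1: 0xE3 = 11100011, payload 0011 (4 bits).
Byte 2: 0x87 = 10000111 (10xxxxxx ✓), payload 000111.
Byte 3: 0x8A = 10001010 (10xxxxxx ✓), payload 001010.
Concatenate: 0011000111001010 = 0x31CA (16 bits → U+31CA).

U+31CA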